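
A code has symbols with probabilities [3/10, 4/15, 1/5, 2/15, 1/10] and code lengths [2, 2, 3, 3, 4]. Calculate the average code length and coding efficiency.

Average length L = Σ p_i × l_i = 2.5333 bits
Entropy H = 2.2138 bits
Efficiency η = H/L × 100% = 87.39%


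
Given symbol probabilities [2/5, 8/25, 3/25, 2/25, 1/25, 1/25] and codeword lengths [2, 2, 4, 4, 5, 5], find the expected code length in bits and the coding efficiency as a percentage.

Average length L = Σ p_i × l_i = 2.6400 bits
Entropy H = 2.0849 bits
Efficiency η = H/L × 100% = 78.97%


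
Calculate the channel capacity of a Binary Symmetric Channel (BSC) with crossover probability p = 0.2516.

For BSC with error probability p:
C = 1 - H(p) where H(p) is binary entropy
H(0.2516) = -0.2516 × log₂(0.2516) - 0.7484 × log₂(0.7484)
H(p) = 0.8138
C = 1 - 0.8138 = 0.1862 bits/use


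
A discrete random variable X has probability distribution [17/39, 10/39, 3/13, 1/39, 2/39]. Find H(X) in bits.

H(X) = -Σ p(x) log₂ p(x)
  -17/39 × log₂(17/39) = 0.5222
  -10/39 × log₂(10/39) = 0.5035
  -3/13 × log₂(3/13) = 0.4882
  -1/39 × log₂(1/39) = 0.1355
  -2/39 × log₂(2/39) = 0.2198
H(X) = 1.8691 bits


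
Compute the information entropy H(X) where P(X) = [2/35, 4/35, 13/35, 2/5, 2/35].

H(X) = -Σ p(x) log₂ p(x)
  -2/35 × log₂(2/35) = 0.2360
  -4/35 × log₂(4/35) = 0.3576
  -13/35 × log₂(13/35) = 0.5307
  -2/5 × log₂(2/5) = 0.5288
  -2/35 × log₂(2/35) = 0.2360
H(X) = 1.8890 bits


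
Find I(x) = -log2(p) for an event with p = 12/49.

Information content I(x) = -log₂(p(x))
I = -log₂(12/49) = -log₂(0.2449)
I = 2.0297 bits


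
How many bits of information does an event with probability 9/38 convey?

Information content I(x) = -log₂(p(x))
I = -log₂(9/38) = -log₂(0.2368)
I = 2.0780 bits


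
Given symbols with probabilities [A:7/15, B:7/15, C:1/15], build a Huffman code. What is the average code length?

Huffman tree construction:
Combine smallest probabilities repeatedly
Resulting codes:
  A: 11 (length 2)
  B: 0 (length 1)
  C: 10 (length 2)
Average length = Σ p(s) × length(s) = 1.5333 bits


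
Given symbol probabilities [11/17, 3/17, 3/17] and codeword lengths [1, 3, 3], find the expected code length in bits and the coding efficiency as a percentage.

Average length L = Σ p_i × l_i = 1.7059 bits
Entropy H = 1.2896 bits
Efficiency η = H/L × 100% = 75.60%


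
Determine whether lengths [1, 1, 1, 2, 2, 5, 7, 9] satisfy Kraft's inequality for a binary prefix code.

Kraft inequality: Σ 2^(-l_i) ≤ 1 for prefix-free code
Calculating: 2^(-1) + 2^(-1) + 2^(-1) + 2^(-2) + 2^(-2) + 2^(-5) + 2^(-7) + 2^(-9)
= 0.5 + 0.5 + 0.5 + 0.25 + 0.25 + 0.03125 + 0.0078125 + 0.001953125
= 2.0410
Since 2.0410 > 1, prefix-free code does not exist


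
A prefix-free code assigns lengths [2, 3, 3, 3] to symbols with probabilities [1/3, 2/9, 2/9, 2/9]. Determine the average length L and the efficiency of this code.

Average length L = Σ p_i × l_i = 2.6667 bits
Entropy H = 1.9749 bits
Efficiency η = H/L × 100% = 74.06%


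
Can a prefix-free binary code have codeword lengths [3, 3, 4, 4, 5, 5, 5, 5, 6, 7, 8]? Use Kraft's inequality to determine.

Kraft inequality: Σ 2^(-l_i) ≤ 1 for prefix-free code
Calculating: 2^(-3) + 2^(-3) + 2^(-4) + 2^(-4) + 2^(-5) + 2^(-5) + 2^(-5) + 2^(-5) + 2^(-6) + 2^(-7) + 2^(-8)
= 0.125 + 0.125 + 0.0625 + 0.0625 + 0.03125 + 0.03125 + 0.03125 + 0.03125 + 0.015625 + 0.0078125 + 0.00390625
= 0.5273
Since 0.5273 ≤ 1, prefix-free code exists


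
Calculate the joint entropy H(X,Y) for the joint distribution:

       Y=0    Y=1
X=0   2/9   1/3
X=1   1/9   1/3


H(X,Y) = -Σ p(x,y) log₂ p(x,y)
  p(0,0)=2/9: -0.2222 × log₂(0.2222) = 0.4822
  p(0,1)=1/3: -0.3333 × log₂(0.3333) = 0.5283
  p(1,0)=1/9: -0.1111 × log₂(0.1111) = 0.3522
  p(1,1)=1/3: -0.3333 × log₂(0.3333) = 0.5283
H(X,Y) = 1.8911 bits


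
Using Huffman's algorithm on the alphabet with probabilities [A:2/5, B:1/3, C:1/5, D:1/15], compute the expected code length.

Huffman tree construction:
Combine smallest probabilities repeatedly
Resulting codes:
  A: 0 (length 1)
  B: 11 (length 2)
  C: 101 (length 3)
  D: 100 (length 3)
Average length = Σ p(s) × length(s) = 1.8667 bits


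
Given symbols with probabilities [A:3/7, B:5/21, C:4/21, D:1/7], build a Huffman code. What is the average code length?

Huffman tree construction:
Combine smallest probabilities repeatedly
Resulting codes:
  A: 0 (length 1)
  B: 10 (length 2)
  C: 111 (length 3)
  D: 110 (length 3)
Average length = Σ p(s) × length(s) = 1.9048 bits


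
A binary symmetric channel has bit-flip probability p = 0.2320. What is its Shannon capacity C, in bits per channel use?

For BSC with error probability p:
C = 1 - H(p) where H(p) is binary entropy
H(0.2320) = -0.2320 × log₂(0.2320) - 0.7680 × log₂(0.7680)
H(p) = 0.7815
C = 1 - 0.7815 = 0.2185 bits/use


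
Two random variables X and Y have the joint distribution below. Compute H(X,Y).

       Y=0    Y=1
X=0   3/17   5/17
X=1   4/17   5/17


H(X,Y) = -Σ p(x,y) log₂ p(x,y)
  p(0,0)=3/17: -0.1765 × log₂(0.1765) = 0.4416
  p(0,1)=5/17: -0.2941 × log₂(0.2941) = 0.5193
  p(1,0)=4/17: -0.2353 × log₂(0.2353) = 0.4912
  p(1,1)=5/17: -0.2941 × log₂(0.2941) = 0.5193
H(X,Y) = 1.9713 bits


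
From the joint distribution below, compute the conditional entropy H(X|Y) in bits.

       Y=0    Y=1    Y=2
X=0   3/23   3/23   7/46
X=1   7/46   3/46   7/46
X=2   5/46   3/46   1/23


H(X|Y) = Σ_y p(y) H(X|Y=y)
  p(Y=0) = 9/23, H(X|Y=0) = 1.5715
  p(Y=1) = 6/23, H(X|Y=1) = 1.5000
  p(Y=2) = 8/23, H(X|Y=2) = 1.4186
H(X|Y) = 0.3913×1.5715 + 0.2609×1.5000 + 0.3478×1.4186 = 1.4997 bits


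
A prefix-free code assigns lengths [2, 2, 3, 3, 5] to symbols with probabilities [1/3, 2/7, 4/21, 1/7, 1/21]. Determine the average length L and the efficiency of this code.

Average length L = Σ p_i × l_i = 2.4762 bits
Entropy H = 2.1106 bits
Efficiency η = H/L × 100% = 85.24%


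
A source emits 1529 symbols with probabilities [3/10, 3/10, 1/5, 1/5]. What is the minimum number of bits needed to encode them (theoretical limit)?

Entropy H = 1.9710 bits/symbol
Minimum bits = H × n = 1.9710 × 1529
= 3013.58 bits


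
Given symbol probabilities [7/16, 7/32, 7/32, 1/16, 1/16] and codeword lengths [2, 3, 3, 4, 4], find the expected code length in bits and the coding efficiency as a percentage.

Average length L = Σ p_i × l_i = 2.6875 bits
Entropy H = 1.9811 bits
Efficiency η = H/L × 100% = 73.71%


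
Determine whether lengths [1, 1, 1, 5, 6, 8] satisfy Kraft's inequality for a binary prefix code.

Kraft inequality: Σ 2^(-l_i) ≤ 1 for prefix-free code
Calculating: 2^(-1) + 2^(-1) + 2^(-1) + 2^(-5) + 2^(-6) + 2^(-8)
= 0.5 + 0.5 + 0.5 + 0.03125 + 0.015625 + 0.00390625
= 1.5508
Since 1.5508 > 1, prefix-free code does not exist


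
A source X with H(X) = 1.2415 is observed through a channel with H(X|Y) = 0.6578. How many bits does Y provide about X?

I(X;Y) = H(X) - H(X|Y)
I(X;Y) = 1.2415 - 0.6578 = 0.5837 bits


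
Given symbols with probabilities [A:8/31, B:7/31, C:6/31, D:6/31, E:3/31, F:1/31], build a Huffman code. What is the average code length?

Huffman tree construction:
Combine smallest probabilities repeatedly
Resulting codes:
  A: 10 (length 2)
  B: 01 (length 2)
  C: 111 (length 3)
  D: 00 (length 2)
  E: 1101 (length 4)
  F: 1100 (length 4)
Average length = Σ p(s) × length(s) = 2.4516 bits


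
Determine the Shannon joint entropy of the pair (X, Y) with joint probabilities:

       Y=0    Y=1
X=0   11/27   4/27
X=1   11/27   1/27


H(X,Y) = -Σ p(x,y) log₂ p(x,y)
  p(0,0)=11/27: -0.4074 × log₂(0.4074) = 0.5278
  p(0,1)=4/27: -0.1481 × log₂(0.1481) = 0.4081
  p(1,0)=11/27: -0.4074 × log₂(0.4074) = 0.5278
  p(1,1)=1/27: -0.0370 × log₂(0.0370) = 0.1761
H(X,Y) = 1.6398 bits


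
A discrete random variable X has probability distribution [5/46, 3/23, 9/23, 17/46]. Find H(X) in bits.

H(X) = -Σ p(x) log₂ p(x)
  -5/46 × log₂(5/46) = 0.3480
  -3/23 × log₂(3/23) = 0.3833
  -9/23 × log₂(9/23) = 0.5297
  -17/46 × log₂(17/46) = 0.5307
H(X) = 1.7917 bits


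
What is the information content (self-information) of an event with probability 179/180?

Information content I(x) = -log₂(p(x))
I = -log₂(179/180) = -log₂(0.9944)
I = 0.0080 bits


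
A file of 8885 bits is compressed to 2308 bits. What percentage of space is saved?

Space savings = (1 - Compressed/Original) × 100%
= (1 - 2308/8885) × 100%
= 74.02%


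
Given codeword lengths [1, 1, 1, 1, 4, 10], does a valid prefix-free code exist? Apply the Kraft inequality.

Kraft inequality: Σ 2^(-l_i) ≤ 1 for prefix-free code
Calculating: 2^(-1) + 2^(-1) + 2^(-1) + 2^(-1) + 2^(-4) + 2^(-10)
= 0.5 + 0.5 + 0.5 + 0.5 + 0.0625 + 0.0009765625
= 2.0635
Since 2.0635 > 1, prefix-free code does not exist


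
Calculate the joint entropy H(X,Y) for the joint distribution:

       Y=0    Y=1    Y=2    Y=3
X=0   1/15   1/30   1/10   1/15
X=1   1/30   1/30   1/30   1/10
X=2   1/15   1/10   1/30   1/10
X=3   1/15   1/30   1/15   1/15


H(X,Y) = -Σ p(x,y) log₂ p(x,y)
  p(0,0)=1/15: -0.0667 × log₂(0.0667) = 0.2605
  p(0,1)=1/30: -0.0333 × log₂(0.0333) = 0.1636
  p(0,2)=1/10: -0.1000 × log₂(0.1000) = 0.3322
  p(0,3)=1/15: -0.0667 × log₂(0.0667) = 0.2605
  p(1,0)=1/30: -0.0333 × log₂(0.0333) = 0.1636
  p(1,1)=1/30: -0.0333 × log₂(0.0333) = 0.1636
  p(1,2)=1/30: -0.0333 × log₂(0.0333) = 0.1636
  p(1,3)=1/10: -0.1000 × log₂(0.1000) = 0.3322
  p(2,0)=1/15: -0.0667 × log₂(0.0667) = 0.2605
  p(2,1)=1/10: -0.1000 × log₂(0.1000) = 0.3322
  p(2,2)=1/30: -0.0333 × log₂(0.0333) = 0.1636
  p(2,3)=1/10: -0.1000 × log₂(0.1000) = 0.3322
  p(3,0)=1/15: -0.0667 × log₂(0.0667) = 0.2605
  p(3,1)=1/30: -0.0333 × log₂(0.0333) = 0.1636
  p(3,2)=1/15: -0.0667 × log₂(0.0667) = 0.2605
  p(3,3)=1/15: -0.0667 × log₂(0.0667) = 0.2605
H(X,Y) = 3.8729 bits


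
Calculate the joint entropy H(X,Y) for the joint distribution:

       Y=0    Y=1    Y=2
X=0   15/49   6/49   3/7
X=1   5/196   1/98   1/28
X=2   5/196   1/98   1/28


H(X,Y) = -Σ p(x,y) log₂ p(x,y)
  p(0,0)=15/49: -0.3061 × log₂(0.3061) = 0.5228
  p(0,1)=6/49: -0.1224 × log₂(0.1224) = 0.3710
  p(0,2)=3/7: -0.4286 × log₂(0.4286) = 0.5239
  p(1,0)=5/196: -0.0255 × log₂(0.0255) = 0.1350
  p(1,1)=1/98: -0.0102 × log₂(0.0102) = 0.0675
  p(1,2)=1/28: -0.0357 × log₂(0.0357) = 0.1717
  p(2,0)=5/196: -0.0255 × log₂(0.0255) = 0.1350
  p(2,1)=1/98: -0.0102 × log₂(0.0102) = 0.0675
  p(2,2)=1/28: -0.0357 × log₂(0.0357) = 0.1717
H(X,Y) = 2.1661 bits


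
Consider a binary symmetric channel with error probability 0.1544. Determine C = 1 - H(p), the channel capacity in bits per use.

For BSC with error probability p:
C = 1 - H(p) where H(p) is binary entropy
H(0.1544) = -0.1544 × log₂(0.1544) - 0.8456 × log₂(0.8456)
H(p) = 0.6207
C = 1 - 0.6207 = 0.3793 bits/use


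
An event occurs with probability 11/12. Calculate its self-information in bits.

Information content I(x) = -log₂(p(x))
I = -log₂(11/12) = -log₂(0.9167)
I = 0.1255 bits


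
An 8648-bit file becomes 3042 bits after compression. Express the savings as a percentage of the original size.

Space savings = (1 - Compressed/Original) × 100%
= (1 - 3042/8648) × 100%
= 64.82%


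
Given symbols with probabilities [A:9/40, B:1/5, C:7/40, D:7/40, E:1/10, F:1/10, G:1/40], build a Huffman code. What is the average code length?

Huffman tree construction:
Combine smallest probabilities repeatedly
Resulting codes:
  A: 01 (length 2)
  B: 00 (length 2)
  C: 110 (length 3)
  D: 111 (length 3)
  E: 1011 (length 4)
  F: 100 (length 3)
  G: 1010 (length 4)
Average length = Σ p(s) × length(s) = 2.7000 bits


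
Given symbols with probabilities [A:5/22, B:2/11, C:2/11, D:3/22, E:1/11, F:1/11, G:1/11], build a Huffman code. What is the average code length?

Huffman tree construction:
Combine smallest probabilities repeatedly
Resulting codes:
  A: 01 (length 2)
  B: 110 (length 3)
  C: 111 (length 3)
  D: 101 (length 3)
  E: 000 (length 3)
  F: 001 (length 3)
  G: 100 (length 3)
Average length = Σ p(s) × length(s) = 2.7727 bits


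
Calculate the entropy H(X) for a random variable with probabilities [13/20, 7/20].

H(X) = -Σ p(x) log₂ p(x)
  -13/20 × log₂(13/20) = 0.4040
  -7/20 × log₂(7/20) = 0.5301
H(X) = 0.9341 bits


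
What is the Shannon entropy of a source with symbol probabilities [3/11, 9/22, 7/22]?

H(X) = -Σ p(x) log₂ p(x)
  -3/11 × log₂(3/11) = 0.5112
  -9/22 × log₂(9/22) = 0.5275
  -7/22 × log₂(7/22) = 0.5257
H(X) = 1.5644 bits


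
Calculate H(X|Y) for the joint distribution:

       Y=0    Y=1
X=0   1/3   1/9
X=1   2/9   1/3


H(X|Y) = Σ_y p(y) H(X|Y=y)
  p(Y=0) = 5/9, H(X|Y=0) = 0.9710
  p(Y=1) = 4/9, H(X|Y=1) = 0.8113
H(X|Y) = 0.5556×0.9710 + 0.4444×0.8113 = 0.9000 bits


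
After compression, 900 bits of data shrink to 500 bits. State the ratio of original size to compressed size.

Compression ratio = Original / Compressed
= 900 / 500 = 1.80:1


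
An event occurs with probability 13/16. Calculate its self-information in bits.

Information content I(x) = -log₂(p(x))
I = -log₂(13/16) = -log₂(0.8125)
I = 0.2996 bits


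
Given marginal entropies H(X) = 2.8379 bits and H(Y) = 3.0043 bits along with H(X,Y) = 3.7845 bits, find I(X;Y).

I(X;Y) = H(X) + H(Y) - H(X,Y)
I(X;Y) = 2.8379 + 3.0043 - 3.7845 = 2.0577 bits


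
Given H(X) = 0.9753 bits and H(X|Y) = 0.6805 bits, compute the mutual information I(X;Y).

I(X;Y) = H(X) - H(X|Y)
I(X;Y) = 0.9753 - 0.6805 = 0.2948 bits


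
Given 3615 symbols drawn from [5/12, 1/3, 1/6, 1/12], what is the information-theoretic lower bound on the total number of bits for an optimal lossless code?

Entropy H = 1.7842 bits/symbol
Minimum bits = H × n = 1.7842 × 3615
= 6449.74 bits


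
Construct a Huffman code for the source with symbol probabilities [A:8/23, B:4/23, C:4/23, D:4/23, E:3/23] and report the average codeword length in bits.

Huffman tree construction:
Combine smallest probabilities repeatedly
Resulting codes:
  A: 11 (length 2)
  B: 101 (length 3)
  C: 00 (length 2)
  D: 01 (length 2)
  E: 100 (length 3)
Average length = Σ p(s) × length(s) = 2.3043 bits


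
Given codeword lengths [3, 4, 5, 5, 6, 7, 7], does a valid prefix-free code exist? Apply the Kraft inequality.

Kraft inequality: Σ 2^(-l_i) ≤ 1 for prefix-free code
Calculating: 2^(-3) + 2^(-4) + 2^(-5) + 2^(-5) + 2^(-6) + 2^(-7) + 2^(-7)
= 0.125 + 0.0625 + 0.03125 + 0.03125 + 0.015625 + 0.0078125 + 0.0078125
= 0.2812
Since 0.2812 ≤ 1, prefix-free code exists


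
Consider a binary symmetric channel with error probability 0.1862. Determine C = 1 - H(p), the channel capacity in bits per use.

For BSC with error probability p:
C = 1 - H(p) where H(p) is binary entropy
H(0.1862) = -0.1862 × log₂(0.1862) - 0.8138 × log₂(0.8138)
H(p) = 0.6935
C = 1 - 0.6935 = 0.3065 bits/use


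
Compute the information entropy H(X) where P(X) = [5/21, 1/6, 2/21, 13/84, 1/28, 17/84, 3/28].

H(X) = -Σ p(x) log₂ p(x)
  -5/21 × log₂(5/21) = 0.4929
  -1/6 × log₂(1/6) = 0.4308
  -2/21 × log₂(2/21) = 0.3231
  -13/84 × log₂(13/84) = 0.4166
  -1/28 × log₂(1/28) = 0.1717
  -17/84 × log₂(17/84) = 0.4665
  -3/28 × log₂(3/28) = 0.3453
H(X) = 2.6469 bits


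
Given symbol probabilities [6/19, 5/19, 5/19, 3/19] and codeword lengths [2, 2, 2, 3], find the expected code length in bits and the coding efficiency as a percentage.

Average length L = Σ p_i × l_i = 2.1579 bits
Entropy H = 1.9593 bits
Efficiency η = H/L × 100% = 90.80%


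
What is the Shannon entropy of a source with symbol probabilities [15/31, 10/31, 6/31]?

H(X) = -Σ p(x) log₂ p(x)
  -15/31 × log₂(15/31) = 0.5068
  -10/31 × log₂(10/31) = 0.5265
  -6/31 × log₂(6/31) = 0.4586
H(X) = 1.4919 bits


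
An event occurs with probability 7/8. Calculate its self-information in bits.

Information content I(x) = -log₂(p(x))
I = -log₂(7/8) = -log₂(0.8750)
I = 0.1926 bits


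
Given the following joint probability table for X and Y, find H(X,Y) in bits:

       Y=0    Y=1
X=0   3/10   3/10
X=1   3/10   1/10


H(X,Y) = -Σ p(x,y) log₂ p(x,y)
  p(0,0)=3/10: -0.3000 × log₂(0.3000) = 0.5211
  p(0,1)=3/10: -0.3000 × log₂(0.3000) = 0.5211
  p(1,0)=3/10: -0.3000 × log₂(0.3000) = 0.5211
  p(1,1)=1/10: -0.1000 × log₂(0.1000) = 0.3322
H(X,Y) = 1.8955 bits


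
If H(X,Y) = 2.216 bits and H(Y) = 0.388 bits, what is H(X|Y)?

Chain rule: H(X,Y) = H(X|Y) + H(Y)
H(X|Y) = H(X,Y) - H(Y) = 2.216 - 0.388 = 1.828 bits


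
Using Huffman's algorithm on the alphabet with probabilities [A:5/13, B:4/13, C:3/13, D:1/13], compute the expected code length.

Huffman tree construction:
Combine smallest probabilities repeatedly
Resulting codes:
  A: 0 (length 1)
  B: 10 (length 2)
  C: 111 (length 3)
  D: 110 (length 3)
Average length = Σ p(s) × length(s) = 1.9231 bits


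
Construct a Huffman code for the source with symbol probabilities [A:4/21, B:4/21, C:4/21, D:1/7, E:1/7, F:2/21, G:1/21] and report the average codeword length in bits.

Huffman tree construction:
Combine smallest probabilities repeatedly
Resulting codes:
  A: 111 (length 3)
  B: 00 (length 2)
  C: 01 (length 2)
  D: 100 (length 3)
  E: 101 (length 3)
  F: 1101 (length 4)
  G: 1100 (length 4)
Average length = Σ p(s) × length(s) = 2.7619 bits


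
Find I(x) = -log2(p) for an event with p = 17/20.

Information content I(x) = -log₂(p(x))
I = -log₂(17/20) = -log₂(0.8500)
I = 0.2345 bits


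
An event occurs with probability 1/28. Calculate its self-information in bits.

Information content I(x) = -log₂(p(x))
I = -log₂(1/28) = -log₂(0.0357)
I = 4.8074 bits


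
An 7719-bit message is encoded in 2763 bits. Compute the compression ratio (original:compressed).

Compression ratio = Original / Compressed
= 7719 / 2763 = 2.79:1


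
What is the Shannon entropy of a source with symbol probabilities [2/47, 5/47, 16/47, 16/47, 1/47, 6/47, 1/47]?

H(X) = -Σ p(x) log₂ p(x)
  -2/47 × log₂(2/47) = 0.1938
  -5/47 × log₂(5/47) = 0.3439
  -16/47 × log₂(16/47) = 0.5292
  -16/47 × log₂(16/47) = 0.5292
  -1/47 × log₂(1/47) = 0.1182
  -6/47 × log₂(6/47) = 0.3791
  -1/47 × log₂(1/47) = 0.1182
H(X) = 2.2116 bits


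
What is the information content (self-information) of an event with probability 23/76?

Information content I(x) = -log₂(p(x))
I = -log₂(23/76) = -log₂(0.3026)
I = 1.7244 bits


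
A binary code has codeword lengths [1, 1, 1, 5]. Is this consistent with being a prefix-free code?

Kraft inequality: Σ 2^(-l_i) ≤ 1 for prefix-free code
Calculating: 2^(-1) + 2^(-1) + 2^(-1) + 2^(-5)
= 0.5 + 0.5 + 0.5 + 0.03125
= 1.5312
Since 1.5312 > 1, prefix-free code does not exist


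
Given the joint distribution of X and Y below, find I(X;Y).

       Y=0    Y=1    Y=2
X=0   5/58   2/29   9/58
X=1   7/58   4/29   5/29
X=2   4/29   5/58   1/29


H(X) = 1.5518, H(Y) = 1.5793, H(X,Y) = 3.0542
I(X;Y) = H(X) + H(Y) - H(X,Y) = 0.0769 bits


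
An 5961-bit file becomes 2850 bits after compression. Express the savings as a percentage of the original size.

Space savings = (1 - Compressed/Original) × 100%
= (1 - 2850/5961) × 100%
= 52.19%


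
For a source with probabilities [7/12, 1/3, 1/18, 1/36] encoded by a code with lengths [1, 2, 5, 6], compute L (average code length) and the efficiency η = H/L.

Average length L = Σ p_i × l_i = 1.6944 bits
Entropy H = 1.3572 bits
Efficiency η = H/L × 100% = 80.10%


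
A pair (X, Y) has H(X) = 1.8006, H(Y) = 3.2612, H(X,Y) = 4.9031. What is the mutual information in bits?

I(X;Y) = H(X) + H(Y) - H(X,Y)
I(X;Y) = 1.8006 + 3.2612 - 4.9031 = 0.1587 bits


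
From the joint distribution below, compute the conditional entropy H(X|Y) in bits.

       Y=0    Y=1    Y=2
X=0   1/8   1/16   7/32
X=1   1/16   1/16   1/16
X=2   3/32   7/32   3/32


H(X|Y) = Σ_y p(y) H(X|Y=y)
  p(Y=0) = 9/32, H(X|Y=0) = 1.5305
  p(Y=1) = 11/32, H(X|Y=1) = 1.3093
  p(Y=2) = 3/8, H(X|Y=2) = 1.3844
H(X|Y) = 0.2812×1.5305 + 0.3438×1.3093 + 0.3750×1.3844 = 1.3997 bits


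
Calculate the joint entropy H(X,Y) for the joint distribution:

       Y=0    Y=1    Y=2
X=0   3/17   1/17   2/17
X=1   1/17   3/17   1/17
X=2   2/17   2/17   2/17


H(X,Y) = -Σ p(x,y) log₂ p(x,y)
  p(0,0)=3/17: -0.1765 × log₂(0.1765) = 0.4416
  p(0,1)=1/17: -0.0588 × log₂(0.0588) = 0.2404
  p(0,2)=2/17: -0.1176 × log₂(0.1176) = 0.3632
  p(1,0)=1/17: -0.0588 × log₂(0.0588) = 0.2404
  p(1,1)=3/17: -0.1765 × log₂(0.1765) = 0.4416
  p(1,2)=1/17: -0.0588 × log₂(0.0588) = 0.2404
  p(2,0)=2/17: -0.1176 × log₂(0.1176) = 0.3632
  p(2,1)=2/17: -0.1176 × log₂(0.1176) = 0.3632
  p(2,2)=2/17: -0.1176 × log₂(0.1176) = 0.3632
H(X,Y) = 3.0575 bits


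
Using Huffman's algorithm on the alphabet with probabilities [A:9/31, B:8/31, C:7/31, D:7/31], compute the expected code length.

Huffman tree construction:
Combine smallest probabilities repeatedly
Resulting codes:
  A: 11 (length 2)
  B: 10 (length 2)
  C: 00 (length 2)
  D: 01 (length 2)
Average length = Σ p(s) × length(s) = 2.0000 bits


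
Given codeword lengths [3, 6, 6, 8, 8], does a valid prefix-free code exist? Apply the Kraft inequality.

Kraft inequality: Σ 2^(-l_i) ≤ 1 for prefix-free code
Calculating: 2^(-3) + 2^(-6) + 2^(-6) + 2^(-8) + 2^(-8)
= 0.125 + 0.015625 + 0.015625 + 0.00390625 + 0.00390625
= 0.1641
Since 0.1641 ≤ 1, prefix-free code exists


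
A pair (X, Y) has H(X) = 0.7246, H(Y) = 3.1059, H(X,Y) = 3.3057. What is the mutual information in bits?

I(X;Y) = H(X) + H(Y) - H(X,Y)
I(X;Y) = 0.7246 + 3.1059 - 3.3057 = 0.5248 bits


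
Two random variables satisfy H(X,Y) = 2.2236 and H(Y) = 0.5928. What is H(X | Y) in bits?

Chain rule: H(X,Y) = H(X|Y) + H(Y)
H(X|Y) = H(X,Y) - H(Y) = 2.2236 - 0.5928 = 1.6308 bits


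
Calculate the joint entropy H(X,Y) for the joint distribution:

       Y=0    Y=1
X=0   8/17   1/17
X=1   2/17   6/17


H(X,Y) = -Σ p(x,y) log₂ p(x,y)
  p(0,0)=8/17: -0.4706 × log₂(0.4706) = 0.5117
  p(0,1)=1/17: -0.0588 × log₂(0.0588) = 0.2404
  p(1,0)=2/17: -0.1176 × log₂(0.1176) = 0.3632
  p(1,1)=6/17: -0.3529 × log₂(0.3529) = 0.5303
H(X,Y) = 1.6457 bits


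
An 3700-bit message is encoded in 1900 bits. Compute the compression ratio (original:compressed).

Compression ratio = Original / Compressed
= 3700 / 1900 = 1.95:1


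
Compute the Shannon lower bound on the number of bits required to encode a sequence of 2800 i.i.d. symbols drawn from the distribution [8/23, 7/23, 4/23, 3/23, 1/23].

Entropy H = 2.0711 bits/symbol
Minimum bits = H × n = 2.0711 × 2800
= 5799.11 bits


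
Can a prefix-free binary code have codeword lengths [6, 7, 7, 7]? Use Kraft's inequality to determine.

Kraft inequality: Σ 2^(-l_i) ≤ 1 for prefix-free code
Calculating: 2^(-6) + 2^(-7) + 2^(-7) + 2^(-7)
= 0.015625 + 0.0078125 + 0.0078125 + 0.0078125
= 0.0391
Since 0.0391 ≤ 1, prefix-free code exists


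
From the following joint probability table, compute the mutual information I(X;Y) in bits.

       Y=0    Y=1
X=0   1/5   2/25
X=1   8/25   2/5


H(X) = 0.8555, H(Y) = 0.9988, H(X,Y) = 1.8107
I(X;Y) = H(X) + H(Y) - H(X,Y) = 0.0436 bits


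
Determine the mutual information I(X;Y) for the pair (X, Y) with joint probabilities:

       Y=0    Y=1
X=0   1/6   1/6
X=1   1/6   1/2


H(X) = 0.9183, H(Y) = 0.9183, H(X,Y) = 1.7925
I(X;Y) = H(X) + H(Y) - H(X,Y) = 0.0441 bits


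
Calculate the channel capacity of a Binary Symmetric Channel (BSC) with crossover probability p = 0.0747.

For BSC with error probability p:
C = 1 - H(p) where H(p) is binary entropy
H(0.0747) = -0.0747 × log₂(0.0747) - 0.9253 × log₂(0.9253)
H(p) = 0.3832
C = 1 - 0.3832 = 0.6168 bits/use


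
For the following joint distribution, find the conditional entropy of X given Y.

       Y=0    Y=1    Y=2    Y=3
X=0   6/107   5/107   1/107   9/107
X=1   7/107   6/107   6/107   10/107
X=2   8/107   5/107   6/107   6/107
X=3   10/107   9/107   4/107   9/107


H(X|Y) = Σ_y p(y) H(X|Y=y)
  p(Y=0) = 31/107, H(X|Y=0) = 1.9742
  p(Y=1) = 25/107, H(X|Y=1) = 1.9535
  p(Y=2) = 17/107, H(X|Y=2) = 1.7922
  p(Y=3) = 34/107, H(X|Y=3) = 1.9761
H(X|Y) = 0.2897×1.9742 + 0.2336×1.9535 + 0.1589×1.7922 + 0.3178×1.9761 = 1.9410 bits


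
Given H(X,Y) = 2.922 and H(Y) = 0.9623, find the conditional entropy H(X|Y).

Chain rule: H(X,Y) = H(X|Y) + H(Y)
H(X|Y) = H(X,Y) - H(Y) = 2.922 - 0.9623 = 1.9597 bits


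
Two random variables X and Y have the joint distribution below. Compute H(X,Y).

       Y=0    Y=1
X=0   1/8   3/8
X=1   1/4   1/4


H(X,Y) = -Σ p(x,y) log₂ p(x,y)
  p(0,0)=1/8: -0.1250 × log₂(0.1250) = 0.3750
  p(0,1)=3/8: -0.3750 × log₂(0.3750) = 0.5306
  p(1,0)=1/4: -0.2500 × log₂(0.2500) = 0.5000
  p(1,1)=1/4: -0.2500 × log₂(0.2500) = 0.5000
H(X,Y) = 1.9056 bits


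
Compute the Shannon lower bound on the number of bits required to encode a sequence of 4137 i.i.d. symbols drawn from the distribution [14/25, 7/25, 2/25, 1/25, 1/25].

Entropy H = 1.6457 bits/symbol
Minimum bits = H × n = 1.6457 × 4137
= 6808.17 bits


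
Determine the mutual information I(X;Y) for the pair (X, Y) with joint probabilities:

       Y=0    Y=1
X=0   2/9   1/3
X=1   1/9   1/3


H(X) = 0.9911, H(Y) = 0.9183, H(X,Y) = 1.8911
I(X;Y) = H(X) + H(Y) - H(X,Y) = 0.0183 bits


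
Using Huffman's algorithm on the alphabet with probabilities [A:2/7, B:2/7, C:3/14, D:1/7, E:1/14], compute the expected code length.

Huffman tree construction:
Combine smallest probabilities repeatedly
Resulting codes:
  A: 10 (length 2)
  B: 11 (length 2)
  C: 00 (length 2)
  D: 011 (length 3)
  E: 010 (length 3)
Average length = Σ p(s) × length(s) = 2.2143 bits


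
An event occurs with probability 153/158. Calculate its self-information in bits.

Information content I(x) = -log₂(p(x))
I = -log₂(153/158) = -log₂(0.9684)
I = 0.0464 bits


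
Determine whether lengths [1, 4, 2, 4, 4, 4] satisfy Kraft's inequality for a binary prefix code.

Kraft inequality: Σ 2^(-l_i) ≤ 1 for prefix-free code
Calculating: 2^(-1) + 2^(-4) + 2^(-2) + 2^(-4) + 2^(-4) + 2^(-4)
= 0.5 + 0.0625 + 0.25 + 0.0625 + 0.0625 + 0.0625
= 1.0000
Since 1.0000 ≤ 1, prefix-free code exists


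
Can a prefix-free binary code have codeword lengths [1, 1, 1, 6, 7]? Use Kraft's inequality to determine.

Kraft inequality: Σ 2^(-l_i) ≤ 1 for prefix-free code
Calculating: 2^(-1) + 2^(-1) + 2^(-1) + 2^(-6) + 2^(-7)
= 0.5 + 0.5 + 0.5 + 0.015625 + 0.0078125
= 1.5234
Since 1.5234 > 1, prefix-free code does not exist


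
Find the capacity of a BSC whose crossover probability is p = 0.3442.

For BSC with error probability p:
C = 1 - H(p) where H(p) is binary entropy
H(0.3442) = -0.3442 × log₂(0.3442) - 0.6558 × log₂(0.6558)
H(p) = 0.9288
C = 1 - 0.9288 = 0.0712 bits/use


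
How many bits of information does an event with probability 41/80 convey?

Information content I(x) = -log₂(p(x))
I = -log₂(41/80) = -log₂(0.5125)
I = 0.9644 bits


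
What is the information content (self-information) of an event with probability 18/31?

Information content I(x) = -log₂(p(x))
I = -log₂(18/31) = -log₂(0.5806)
I = 0.7843 bits


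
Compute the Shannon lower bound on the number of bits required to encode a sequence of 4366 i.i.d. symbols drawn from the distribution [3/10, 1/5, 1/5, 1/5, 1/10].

Entropy H = 2.2464 bits/symbol
Minimum bits = H × n = 2.2464 × 4366
= 9807.95 bits


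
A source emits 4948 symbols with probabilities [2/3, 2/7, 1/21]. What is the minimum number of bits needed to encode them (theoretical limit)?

Entropy H = 1.1155 bits/symbol
Minimum bits = H × n = 1.1155 × 4948
= 5519.59 bits


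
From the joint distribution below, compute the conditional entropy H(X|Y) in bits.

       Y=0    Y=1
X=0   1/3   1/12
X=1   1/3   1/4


H(X|Y) = Σ_y p(y) H(X|Y=y)
  p(Y=0) = 2/3, H(X|Y=0) = 1.0000
  p(Y=1) = 1/3, H(X|Y=1) = 0.8113
H(X|Y) = 0.6667×1.0000 + 0.3333×0.8113 = 0.9371 bits


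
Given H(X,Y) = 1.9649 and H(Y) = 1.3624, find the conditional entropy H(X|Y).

Chain rule: H(X,Y) = H(X|Y) + H(Y)
H(X|Y) = H(X,Y) - H(Y) = 1.9649 - 1.3624 = 0.6025 bits


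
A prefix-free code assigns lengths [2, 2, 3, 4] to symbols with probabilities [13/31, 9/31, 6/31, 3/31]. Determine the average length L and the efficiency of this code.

Average length L = Σ p_i × l_i = 2.3871 bits
Entropy H = 1.8284 bits
Efficiency η = H/L × 100% = 76.60%


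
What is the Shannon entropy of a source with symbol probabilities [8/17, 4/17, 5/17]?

H(X) = -Σ p(x) log₂ p(x)
  -8/17 × log₂(8/17) = 0.5117
  -4/17 × log₂(4/17) = 0.4912
  -5/17 × log₂(5/17) = 0.5193
H(X) = 1.5222 bits


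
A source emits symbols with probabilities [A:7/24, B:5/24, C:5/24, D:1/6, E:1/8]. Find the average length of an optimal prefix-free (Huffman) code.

Huffman tree construction:
Combine smallest probabilities repeatedly
Resulting codes:
  A: 10 (length 2)
  B: 00 (length 2)
  C: 01 (length 2)
  D: 111 (length 3)
  E: 110 (length 3)
Average length = Σ p(s) × length(s) = 2.2917 bits


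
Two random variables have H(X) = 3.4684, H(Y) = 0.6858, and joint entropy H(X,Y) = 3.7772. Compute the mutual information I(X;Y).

I(X;Y) = H(X) + H(Y) - H(X,Y)
I(X;Y) = 3.4684 + 0.6858 - 3.7772 = 0.377 bits


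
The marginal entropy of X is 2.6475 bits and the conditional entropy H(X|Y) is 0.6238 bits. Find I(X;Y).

I(X;Y) = H(X) - H(X|Y)
I(X;Y) = 2.6475 - 0.6238 = 2.0237 bits


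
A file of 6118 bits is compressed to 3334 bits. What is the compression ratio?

Compression ratio = Original / Compressed
= 6118 / 3334 = 1.84:1


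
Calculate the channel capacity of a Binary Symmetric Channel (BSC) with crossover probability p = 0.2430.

For BSC with error probability p:
C = 1 - H(p) where H(p) is binary entropy
H(0.2430) = -0.2430 × log₂(0.2430) - 0.7570 × log₂(0.7570)
H(p) = 0.8000
C = 1 - 0.8000 = 0.2000 bits/use


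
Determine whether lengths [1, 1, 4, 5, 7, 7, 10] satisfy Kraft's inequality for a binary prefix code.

Kraft inequality: Σ 2^(-l_i) ≤ 1 for prefix-free code
Calculating: 2^(-1) + 2^(-1) + 2^(-4) + 2^(-5) + 2^(-7) + 2^(-7) + 2^(-10)
= 0.5 + 0.5 + 0.0625 + 0.03125 + 0.0078125 + 0.0078125 + 0.0009765625
= 1.1104
Since 1.1104 > 1, prefix-free code does not exist


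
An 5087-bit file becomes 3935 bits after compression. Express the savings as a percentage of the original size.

Space savings = (1 - Compressed/Original) × 100%
= (1 - 3935/5087) × 100%
= 22.65%


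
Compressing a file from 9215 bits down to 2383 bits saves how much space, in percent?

Space savings = (1 - Compressed/Original) × 100%
= (1 - 2383/9215) × 100%
= 74.14%


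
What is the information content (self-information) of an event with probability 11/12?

Information content I(x) = -log₂(p(x))
I = -log₂(11/12) = -log₂(0.9167)
I = 0.1255 bits


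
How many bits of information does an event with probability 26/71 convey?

Information content I(x) = -log₂(p(x))
I = -log₂(26/71) = -log₂(0.3662)
I = 1.4493 bits


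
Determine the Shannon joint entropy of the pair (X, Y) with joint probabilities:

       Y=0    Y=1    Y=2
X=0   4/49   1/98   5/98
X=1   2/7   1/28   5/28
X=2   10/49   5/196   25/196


H(X,Y) = -Σ p(x,y) log₂ p(x,y)
  p(0,0)=4/49: -0.0816 × log₂(0.0816) = 0.2951
  p(0,1)=1/98: -0.0102 × log₂(0.0102) = 0.0675
  p(0,2)=5/98: -0.0510 × log₂(0.0510) = 0.2190
  p(1,0)=2/7: -0.2857 × log₂(0.2857) = 0.5164
  p(1,1)=1/28: -0.0357 × log₂(0.0357) = 0.1717
  p(1,2)=5/28: -0.1786 × log₂(0.1786) = 0.4438
  p(2,0)=10/49: -0.2041 × log₂(0.2041) = 0.4679
  p(2,1)=5/196: -0.0255 × log₂(0.0255) = 0.1350
  p(2,2)=25/196: -0.1276 × log₂(0.1276) = 0.3789
H(X,Y) = 2.6954 bits


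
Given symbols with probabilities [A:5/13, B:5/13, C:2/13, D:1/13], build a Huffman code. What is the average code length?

Huffman tree construction:
Combine smallest probabilities repeatedly
Resulting codes:
  A: 11 (length 2)
  B: 0 (length 1)
  C: 101 (length 3)
  D: 100 (length 3)
Average length = Σ p(s) × length(s) = 1.8462 bits


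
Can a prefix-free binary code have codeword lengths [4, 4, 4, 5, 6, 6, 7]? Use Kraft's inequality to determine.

Kraft inequality: Σ 2^(-l_i) ≤ 1 for prefix-free code
Calculating: 2^(-4) + 2^(-4) + 2^(-4) + 2^(-5) + 2^(-6) + 2^(-6) + 2^(-7)
= 0.0625 + 0.0625 + 0.0625 + 0.03125 + 0.015625 + 0.015625 + 0.0078125
= 0.2578
Since 0.2578 ≤ 1, prefix-free code exists


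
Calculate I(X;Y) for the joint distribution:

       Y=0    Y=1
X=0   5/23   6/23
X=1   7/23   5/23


H(X) = 0.9986, H(Y) = 0.9986, H(X,Y) = 1.9853
I(X;Y) = H(X) + H(Y) - H(X,Y) = 0.0120 bits


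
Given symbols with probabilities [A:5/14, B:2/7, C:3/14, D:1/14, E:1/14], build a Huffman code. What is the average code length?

Huffman tree construction:
Combine smallest probabilities repeatedly
Resulting codes:
  A: 11 (length 2)
  B: 10 (length 2)
  C: 01 (length 2)
  D: 000 (length 3)
  E: 001 (length 3)
Average length = Σ p(s) × length(s) = 2.1429 bits


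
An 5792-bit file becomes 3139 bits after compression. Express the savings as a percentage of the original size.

Space savings = (1 - Compressed/Original) × 100%
= (1 - 3139/5792) × 100%
= 45.80%


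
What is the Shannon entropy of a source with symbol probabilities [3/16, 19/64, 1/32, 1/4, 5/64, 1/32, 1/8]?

H(X) = -Σ p(x) log₂ p(x)
  -3/16 × log₂(3/16) = 0.4528
  -19/64 × log₂(19/64) = 0.5201
  -1/32 × log₂(1/32) = 0.1562
  -1/4 × log₂(1/4) = 0.5000
  -5/64 × log₂(5/64) = 0.2873
  -1/32 × log₂(1/32) = 0.1562
  -1/8 × log₂(1/8) = 0.3750
H(X) = 2.4478 bits


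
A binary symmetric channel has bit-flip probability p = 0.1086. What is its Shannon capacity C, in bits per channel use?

For BSC with error probability p:
C = 1 - H(p) where H(p) is binary entropy
H(0.1086) = -0.1086 × log₂(0.1086) - 0.8914 × log₂(0.8914)
H(p) = 0.4957
C = 1 - 0.4957 = 0.5043 bits/use


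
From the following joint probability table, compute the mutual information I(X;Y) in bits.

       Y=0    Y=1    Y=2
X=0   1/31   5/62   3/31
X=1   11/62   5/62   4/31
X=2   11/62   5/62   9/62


H(X) = 1.5310, H(Y) = 1.5561, H(X,Y) = 3.0352
I(X;Y) = H(X) + H(Y) - H(X,Y) = 0.0518 bits


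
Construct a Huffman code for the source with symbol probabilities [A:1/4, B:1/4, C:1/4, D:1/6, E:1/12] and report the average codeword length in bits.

Huffman tree construction:
Combine smallest probabilities repeatedly
Resulting codes:
  A: 00 (length 2)
  B: 01 (length 2)
  C: 10 (length 2)
  D: 111 (length 3)
  E: 110 (length 3)
Average length = Σ p(s) × length(s) = 2.2500 bits


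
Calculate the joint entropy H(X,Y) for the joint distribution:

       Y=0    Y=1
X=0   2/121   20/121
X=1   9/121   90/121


H(X,Y) = -Σ p(x,y) log₂ p(x,y)
  p(0,0)=2/121: -0.0165 × log₂(0.0165) = 0.0978
  p(0,1)=20/121: -0.1653 × log₂(0.1653) = 0.4292
  p(1,0)=9/121: -0.0744 × log₂(0.0744) = 0.2788
  p(1,1)=90/121: -0.7438 × log₂(0.7438) = 0.3176
H(X,Y) = 1.1235 bits


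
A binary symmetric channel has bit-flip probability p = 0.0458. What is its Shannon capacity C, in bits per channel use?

For BSC with error probability p:
C = 1 - H(p) where H(p) is binary entropy
H(0.0458) = -0.0458 × log₂(0.0458) - 0.9542 × log₂(0.9542)
H(p) = 0.2683
C = 1 - 0.2683 = 0.7317 bits/use


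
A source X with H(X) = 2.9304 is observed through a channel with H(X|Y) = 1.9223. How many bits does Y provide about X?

I(X;Y) = H(X) - H(X|Y)
I(X;Y) = 2.9304 - 1.9223 = 1.0081 bits


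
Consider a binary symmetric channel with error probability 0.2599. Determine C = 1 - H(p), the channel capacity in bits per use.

For BSC with error probability p:
C = 1 - H(p) where H(p) is binary entropy
H(0.2599) = -0.2599 × log₂(0.2599) - 0.7401 × log₂(0.7401)
H(p) = 0.8266
C = 1 - 0.8266 = 0.1734 bits/use


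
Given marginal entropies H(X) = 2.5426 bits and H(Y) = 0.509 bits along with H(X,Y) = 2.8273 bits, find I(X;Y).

I(X;Y) = H(X) + H(Y) - H(X,Y)
I(X;Y) = 2.5426 + 0.509 - 2.8273 = 0.2243 bits


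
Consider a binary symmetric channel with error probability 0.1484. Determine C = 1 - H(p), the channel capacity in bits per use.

For BSC with error probability p:
C = 1 - H(p) where H(p) is binary entropy
H(0.1484) = -0.1484 × log₂(0.1484) - 0.8516 × log₂(0.8516)
H(p) = 0.6058
C = 1 - 0.6058 = 0.3942 bits/use


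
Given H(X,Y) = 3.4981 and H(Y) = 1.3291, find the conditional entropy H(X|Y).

Chain rule: H(X,Y) = H(X|Y) + H(Y)
H(X|Y) = H(X,Y) - H(Y) = 3.4981 - 1.3291 = 2.169 bits


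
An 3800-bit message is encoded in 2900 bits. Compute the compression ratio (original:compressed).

Compression ratio = Original / Compressed
= 3800 / 2900 = 1.31:1


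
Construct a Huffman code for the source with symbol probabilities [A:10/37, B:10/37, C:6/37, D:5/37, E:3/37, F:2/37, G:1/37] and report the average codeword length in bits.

Huffman tree construction:
Combine smallest probabilities repeatedly
Resulting codes:
  A: 01 (length 2)
  B: 10 (length 2)
  C: 111 (length 3)
  D: 110 (length 3)
  E: 000 (length 3)
  F: 0011 (length 4)
  G: 0010 (length 4)
Average length = Σ p(s) × length(s) = 2.5405 bits


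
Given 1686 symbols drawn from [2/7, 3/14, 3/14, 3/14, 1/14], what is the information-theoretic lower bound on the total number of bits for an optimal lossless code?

Entropy H = 2.2170 bits/symbol
Minimum bits = H × n = 2.2170 × 1686
= 3737.90 bits


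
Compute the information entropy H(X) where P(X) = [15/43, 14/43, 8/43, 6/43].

H(X) = -Σ p(x) log₂ p(x)
  -15/43 × log₂(15/43) = 0.5300
  -14/43 × log₂(14/43) = 0.5271
  -8/43 × log₂(8/43) = 0.4514
  -6/43 × log₂(6/43) = 0.3965
H(X) = 1.9050 bits


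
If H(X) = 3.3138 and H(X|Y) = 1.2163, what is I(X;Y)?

I(X;Y) = H(X) - H(X|Y)
I(X;Y) = 3.3138 - 1.2163 = 2.0975 bits


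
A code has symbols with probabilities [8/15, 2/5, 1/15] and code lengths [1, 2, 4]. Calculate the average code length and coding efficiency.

Average length L = Σ p_i × l_i = 1.6000 bits
Entropy H = 1.2729 bits
Efficiency η = H/L × 100% = 79.56%


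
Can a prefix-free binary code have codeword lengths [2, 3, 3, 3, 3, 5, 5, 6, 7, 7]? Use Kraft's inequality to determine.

Kraft inequality: Σ 2^(-l_i) ≤ 1 for prefix-free code
Calculating: 2^(-2) + 2^(-3) + 2^(-3) + 2^(-3) + 2^(-3) + 2^(-5) + 2^(-5) + 2^(-6) + 2^(-7) + 2^(-7)
= 0.25 + 0.125 + 0.125 + 0.125 + 0.125 + 0.03125 + 0.03125 + 0.015625 + 0.0078125 + 0.0078125
= 0.8438
Since 0.8438 ≤ 1, prefix-free code exists


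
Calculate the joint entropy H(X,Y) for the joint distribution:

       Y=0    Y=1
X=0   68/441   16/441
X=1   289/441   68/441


H(X,Y) = -Σ p(x,y) log₂ p(x,y)
  p(0,0)=68/441: -0.1542 × log₂(0.1542) = 0.4159
  p(0,1)=16/441: -0.0363 × log₂(0.0363) = 0.1736
  p(1,0)=289/441: -0.6553 × log₂(0.6553) = 0.3996
  p(1,1)=68/441: -0.1542 × log₂(0.1542) = 0.4159
H(X,Y) = 1.4049 bits


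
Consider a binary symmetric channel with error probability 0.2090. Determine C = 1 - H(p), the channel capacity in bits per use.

For BSC with error probability p:
C = 1 - H(p) where H(p) is binary entropy
H(0.2090) = -0.2090 × log₂(0.2090) - 0.7910 × log₂(0.7910)
H(p) = 0.7396
C = 1 - 0.7396 = 0.2604 bits/use


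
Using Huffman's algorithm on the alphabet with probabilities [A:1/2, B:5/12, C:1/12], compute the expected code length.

Huffman tree construction:
Combine smallest probabilities repeatedly
Resulting codes:
  A: 0 (length 1)
  B: 11 (length 2)
  C: 10 (length 2)
Average length = Σ p(s) × length(s) = 1.5000 bits
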